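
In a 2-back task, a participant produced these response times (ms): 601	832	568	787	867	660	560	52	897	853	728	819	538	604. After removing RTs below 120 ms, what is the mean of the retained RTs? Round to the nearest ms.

716 ms

Excluded: 52
Retained (n=13): Σ = 9314
Mean = 9314/13 = 716.4615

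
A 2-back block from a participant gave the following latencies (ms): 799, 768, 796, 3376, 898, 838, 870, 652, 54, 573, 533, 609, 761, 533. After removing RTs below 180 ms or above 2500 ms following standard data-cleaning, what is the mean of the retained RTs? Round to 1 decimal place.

719.2 ms

Excluded: 54, 3376
Retained (n=12): Σ = 8630
Mean = 8630/12 = 719.1667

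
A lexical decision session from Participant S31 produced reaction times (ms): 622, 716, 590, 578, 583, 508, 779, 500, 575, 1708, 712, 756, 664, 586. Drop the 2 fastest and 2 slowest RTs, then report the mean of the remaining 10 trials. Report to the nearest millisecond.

Sorted: 500, 508, 575, 578, 583, 586, 590, 622, 664, 712, 716, 756, 779, 1708
Drop lowest 2 (500, 508) and highest 2 (779, 1708)
Remaining (n=10): Σ = 6382, mean = 6382/10 = 638.200

638 ms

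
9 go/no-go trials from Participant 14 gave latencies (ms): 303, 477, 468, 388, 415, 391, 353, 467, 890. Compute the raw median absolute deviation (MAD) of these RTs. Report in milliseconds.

Sorted: 303, 353, 388, 391, 415, 467, 468, 477, 890 → median = 415
|x − 415|: 112, 62, 53, 27, 0, 24, 62, 52, 475
Sorted deviations: 0, 24, 27, 52, 53, 62, 62, 112, 475 → MAD = 53

53 ms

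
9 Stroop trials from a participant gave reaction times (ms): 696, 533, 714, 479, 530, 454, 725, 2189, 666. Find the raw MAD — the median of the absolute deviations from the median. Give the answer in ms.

133 ms

Sorted: 454, 479, 530, 533, 666, 696, 714, 725, 2189 → median = 666
|x − 666|: 30, 133, 48, 187, 136, 212, 59, 1523, 0
Sorted deviations: 0, 30, 48, 59, 133, 136, 187, 212, 1523 → MAD = 133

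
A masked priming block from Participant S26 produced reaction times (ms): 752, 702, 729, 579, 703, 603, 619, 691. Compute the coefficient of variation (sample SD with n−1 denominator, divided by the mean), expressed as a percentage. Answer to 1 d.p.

n = 8, Σ = 5378, M = 672.2500
Σ(x−M)² = 28089.500; s = √(28089.500/7) = 63.3466
CV = 63.3466 / 672.2500 = 0.09423 = 9.423%

9.4%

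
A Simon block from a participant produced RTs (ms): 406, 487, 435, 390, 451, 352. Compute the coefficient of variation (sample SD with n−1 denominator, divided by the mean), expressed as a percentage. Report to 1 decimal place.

n = 6, Σ = 2521, M = 420.1667
Σ(x−M)² = 11394.833; s = √(11394.833/5) = 47.7385
CV = 47.7385 / 420.1667 = 0.11362 = 11.362%

11.4%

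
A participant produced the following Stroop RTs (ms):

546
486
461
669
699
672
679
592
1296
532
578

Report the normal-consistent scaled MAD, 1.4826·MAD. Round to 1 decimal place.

Sorted: 461, 486, 532, 546, 578, 592, 669, 672, 679, 699, 1296 → median = 592
|x − 592| sorted: 0, 14, 46, 60, 77, 80, 87, 106, 107, 131, 704 → MAD = 80
Robust SD ≈ 1.4826 × 80 = 118.608

118.6 ms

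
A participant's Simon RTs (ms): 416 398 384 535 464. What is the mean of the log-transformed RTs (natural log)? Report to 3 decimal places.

ln(RT): 6.0307, 5.9865, 5.9506, 6.2823, 6.1399
Σ ln(RT) = 30.3899
Mean = 30.3899/5 = 6.07799

6.078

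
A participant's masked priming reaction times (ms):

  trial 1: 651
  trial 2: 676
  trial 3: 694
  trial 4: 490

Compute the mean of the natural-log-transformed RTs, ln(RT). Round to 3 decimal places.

ln(RT): 6.4785, 6.5162, 6.5425, 6.1944
Σ ln(RT) = 25.7316
Mean = 25.7316/4 = 6.43290

6.433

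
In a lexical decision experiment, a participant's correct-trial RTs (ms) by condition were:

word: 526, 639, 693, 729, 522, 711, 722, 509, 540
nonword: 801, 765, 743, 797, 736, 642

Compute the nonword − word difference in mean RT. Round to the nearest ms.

M(word) = 5591/9 = 621.222
M(nonword) = 4484/6 = 747.333
Difference = 747.333 − 621.222 = 126.111 ms

126 ms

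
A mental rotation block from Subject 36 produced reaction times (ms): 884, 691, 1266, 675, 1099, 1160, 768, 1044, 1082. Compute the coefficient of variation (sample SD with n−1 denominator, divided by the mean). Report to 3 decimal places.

n = 9, Σ = 8669, M = 963.2222
Σ(x−M)² = 371029.556; s = √(371029.556/8) = 215.3571
CV = 215.3571 / 963.2222 = 0.22358

0.224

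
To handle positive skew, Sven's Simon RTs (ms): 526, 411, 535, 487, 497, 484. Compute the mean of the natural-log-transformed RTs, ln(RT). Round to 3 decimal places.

6.191

ln(RT): 6.2653, 6.0186, 6.2823, 6.1883, 6.2086, 6.1821
Σ ln(RT) = 37.1451
Mean = 37.1451/6 = 6.19085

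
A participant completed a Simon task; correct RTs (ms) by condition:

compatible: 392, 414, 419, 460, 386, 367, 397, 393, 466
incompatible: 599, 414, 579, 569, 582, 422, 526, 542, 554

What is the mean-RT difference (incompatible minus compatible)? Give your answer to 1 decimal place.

121.4 ms

M(compatible) = 3694/9 = 410.444
M(incompatible) = 4787/9 = 531.889
Difference = 531.889 − 410.444 = 121.444 ms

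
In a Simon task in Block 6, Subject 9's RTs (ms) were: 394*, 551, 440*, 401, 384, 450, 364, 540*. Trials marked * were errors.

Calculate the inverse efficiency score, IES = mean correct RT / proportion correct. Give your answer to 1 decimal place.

Correct trials (n=5): 551, 401, 384, 450, 364
Mean correct RT = 2150/5 = 430.0000 ms
Proportion correct = 5/8
IES = 430.0000 / (5/8) = 688.000 ms

688.0 ms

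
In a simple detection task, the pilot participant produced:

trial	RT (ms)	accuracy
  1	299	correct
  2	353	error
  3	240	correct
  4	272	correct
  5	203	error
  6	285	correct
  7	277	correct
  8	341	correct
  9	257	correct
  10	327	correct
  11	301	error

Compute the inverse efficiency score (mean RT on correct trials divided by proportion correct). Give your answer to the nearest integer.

395 ms

Correct trials (n=8): 299, 240, 272, 285, 277, 341, 257, 327
Mean correct RT = 2298/8 = 287.2500 ms
Proportion correct = 8/11
IES = 287.2500 / (8/11) = 394.969 ms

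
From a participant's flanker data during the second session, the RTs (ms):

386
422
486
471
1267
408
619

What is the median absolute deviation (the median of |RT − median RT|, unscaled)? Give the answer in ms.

63 ms

Sorted: 386, 408, 422, 471, 486, 619, 1267 → median = 471
|x − 471|: 85, 49, 15, 0, 796, 63, 148
Sorted deviations: 0, 15, 49, 63, 85, 148, 796 → MAD = 63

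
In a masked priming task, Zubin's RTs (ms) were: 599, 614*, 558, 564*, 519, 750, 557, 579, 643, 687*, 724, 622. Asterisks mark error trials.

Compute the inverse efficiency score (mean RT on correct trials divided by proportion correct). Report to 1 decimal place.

822.4 ms

Correct trials (n=9): 599, 558, 519, 750, 557, 579, 643, 724, 622
Mean correct RT = 5551/9 = 616.7778 ms
Proportion correct = 9/12
IES = 616.7778 / (9/12) = 822.370 ms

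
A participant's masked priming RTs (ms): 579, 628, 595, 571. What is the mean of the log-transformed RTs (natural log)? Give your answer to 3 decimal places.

6.385

ln(RT): 6.3613, 6.4425, 6.3886, 6.3474
Σ ln(RT) = 25.5398
Mean = 25.5398/4 = 6.38495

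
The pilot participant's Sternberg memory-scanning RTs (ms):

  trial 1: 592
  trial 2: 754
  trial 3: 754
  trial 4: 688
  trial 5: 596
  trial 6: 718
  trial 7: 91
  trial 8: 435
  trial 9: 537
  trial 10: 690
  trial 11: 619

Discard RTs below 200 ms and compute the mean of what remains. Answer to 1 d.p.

638.3 ms

Excluded: 91
Retained (n=10): Σ = 6383
Mean = 6383/10 = 638.3000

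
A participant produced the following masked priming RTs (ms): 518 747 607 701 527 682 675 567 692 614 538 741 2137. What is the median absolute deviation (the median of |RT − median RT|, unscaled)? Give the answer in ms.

68 ms

Sorted: 518, 527, 538, 567, 607, 614, 675, 682, 692, 701, 741, 747, 2137 → median = 675
|x − 675|: 157, 72, 68, 26, 148, 7, 0, 108, 17, 61, 137, 66, 1462
Sorted deviations: 0, 7, 17, 26, 61, 66, 68, 72, 108, 137, 148, 157, 1462 → MAD = 68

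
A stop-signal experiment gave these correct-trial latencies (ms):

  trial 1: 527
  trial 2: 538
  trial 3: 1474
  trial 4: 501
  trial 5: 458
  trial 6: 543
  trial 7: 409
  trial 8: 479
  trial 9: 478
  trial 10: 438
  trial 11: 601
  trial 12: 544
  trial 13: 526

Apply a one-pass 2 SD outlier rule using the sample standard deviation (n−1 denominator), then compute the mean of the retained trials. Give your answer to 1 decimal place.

503.5 ms

n = 13, ΣRT = 7516, M = 578.154
Σ(x−M)² = 900921.69; s = √(900921.69/12) = 274.001
Cutoffs: 578.154 ± 2·274.001 → [30.2, 1126.2]
Outside: 1474 → excluded.
Retained (n=12): Σ = 6042, mean = 6042/12 = 503.500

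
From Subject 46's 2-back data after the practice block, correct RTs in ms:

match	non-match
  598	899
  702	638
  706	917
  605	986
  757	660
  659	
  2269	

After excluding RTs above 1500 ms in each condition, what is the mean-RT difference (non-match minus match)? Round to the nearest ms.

match: exclude 2269
M(match) = 4027/6 = 671.167
M(non-match) = 4100/5 = 820.000
Difference = 820.000 − 671.167 = 148.833 ms

149 ms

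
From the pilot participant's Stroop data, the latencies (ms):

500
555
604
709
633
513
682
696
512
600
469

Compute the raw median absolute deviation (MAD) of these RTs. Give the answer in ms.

87 ms

Sorted: 469, 500, 512, 513, 555, 600, 604, 633, 682, 696, 709 → median = 600
|x − 600|: 100, 45, 4, 109, 33, 87, 82, 96, 88, 0, 131
Sorted deviations: 0, 4, 33, 45, 82, 87, 88, 96, 100, 109, 131 → MAD = 87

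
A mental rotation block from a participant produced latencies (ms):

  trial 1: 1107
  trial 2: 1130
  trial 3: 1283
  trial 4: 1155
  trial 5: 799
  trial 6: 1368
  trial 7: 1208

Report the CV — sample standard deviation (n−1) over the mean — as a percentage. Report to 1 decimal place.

n = 7, Σ = 8050, M = 1150.0000
Σ(x−M)² = 194052.000; s = √(194052.000/6) = 179.8388
CV = 179.8388 / 1150.0000 = 0.15638 = 15.638%

15.6%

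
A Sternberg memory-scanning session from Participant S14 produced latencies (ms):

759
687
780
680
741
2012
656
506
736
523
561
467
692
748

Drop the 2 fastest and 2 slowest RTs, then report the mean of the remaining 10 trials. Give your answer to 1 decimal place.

Sorted: 467, 506, 523, 561, 656, 680, 687, 692, 736, 741, 748, 759, 780, 2012
Drop lowest 2 (467, 506) and highest 2 (780, 2012)
Remaining (n=10): Σ = 6783, mean = 6783/10 = 678.300

678.3 ms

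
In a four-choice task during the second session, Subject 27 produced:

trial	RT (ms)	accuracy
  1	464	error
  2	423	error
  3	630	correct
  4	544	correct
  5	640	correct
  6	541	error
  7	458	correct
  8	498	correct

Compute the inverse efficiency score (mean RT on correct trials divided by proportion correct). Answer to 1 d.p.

886.4 ms

Correct trials (n=5): 630, 544, 640, 458, 498
Mean correct RT = 2770/5 = 554.0000 ms
Proportion correct = 5/8
IES = 554.0000 / (5/8) = 886.400 ms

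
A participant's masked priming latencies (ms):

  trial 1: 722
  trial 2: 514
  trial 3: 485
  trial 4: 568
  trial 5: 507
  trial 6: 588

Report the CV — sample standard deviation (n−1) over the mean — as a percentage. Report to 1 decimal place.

n = 6, Σ = 3384, M = 564.0000
Σ(x−M)² = 37546.000; s = √(37546.000/5) = 86.6556
CV = 86.6556 / 564.0000 = 0.15364 = 15.364%

15.4%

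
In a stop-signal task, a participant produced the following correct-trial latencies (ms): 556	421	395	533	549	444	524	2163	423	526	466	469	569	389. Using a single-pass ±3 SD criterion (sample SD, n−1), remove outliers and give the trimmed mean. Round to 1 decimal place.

n = 14, ΣRT = 8427, M = 601.929
Σ(x−M)² = 2673524.93; s = √(2673524.93/13) = 453.493
Cutoffs: 601.929 ± 3·453.493 → [-758.5, 1962.4]
Outside: 2163 → excluded.
Retained (n=13): Σ = 6264, mean = 6264/13 = 481.846

481.8 ms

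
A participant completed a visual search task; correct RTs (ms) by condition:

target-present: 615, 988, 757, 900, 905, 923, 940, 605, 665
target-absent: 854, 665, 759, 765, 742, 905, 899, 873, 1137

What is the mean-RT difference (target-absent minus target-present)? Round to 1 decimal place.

33.4 ms

M(target-present) = 7298/9 = 810.889
M(target-absent) = 7599/9 = 844.333
Difference = 844.333 − 810.889 = 33.444 ms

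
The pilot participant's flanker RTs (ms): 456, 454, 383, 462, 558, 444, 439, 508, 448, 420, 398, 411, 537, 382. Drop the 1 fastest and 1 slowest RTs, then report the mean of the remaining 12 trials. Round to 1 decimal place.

Sorted: 382, 383, 398, 411, 420, 439, 444, 448, 454, 456, 462, 508, 537, 558
Drop lowest 1 (382) and highest 1 (558)
Remaining (n=12): Σ = 5360, mean = 5360/12 = 446.667

446.7 ms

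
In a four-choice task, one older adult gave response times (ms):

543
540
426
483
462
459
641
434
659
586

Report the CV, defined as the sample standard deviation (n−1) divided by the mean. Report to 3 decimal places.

0.161

n = 10, Σ = 5233, M = 523.3000
Σ(x−M)² = 63824.100; s = √(63824.100/9) = 84.2114
CV = 84.2114 / 523.3000 = 0.16092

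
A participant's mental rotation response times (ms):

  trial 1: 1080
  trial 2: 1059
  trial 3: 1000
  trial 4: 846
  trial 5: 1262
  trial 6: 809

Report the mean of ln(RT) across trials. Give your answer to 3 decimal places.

ln(RT): 6.9847, 6.9651, 6.9078, 6.7405, 7.1405, 6.6958
Σ ln(RT) = 41.4343
Mean = 41.4343/6 = 6.90572

6.906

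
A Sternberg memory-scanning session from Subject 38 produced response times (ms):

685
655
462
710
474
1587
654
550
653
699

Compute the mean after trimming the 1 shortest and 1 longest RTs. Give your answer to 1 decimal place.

635.0 ms

Sorted: 462, 474, 550, 653, 654, 655, 685, 699, 710, 1587
Drop lowest 1 (462) and highest 1 (1587)
Remaining (n=8): Σ = 5080, mean = 5080/8 = 635.000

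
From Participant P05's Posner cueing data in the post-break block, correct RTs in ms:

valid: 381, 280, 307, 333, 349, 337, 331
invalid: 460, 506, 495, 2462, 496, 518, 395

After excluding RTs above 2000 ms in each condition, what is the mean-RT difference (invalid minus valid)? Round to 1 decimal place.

invalid: exclude 2462
M(valid) = 2318/7 = 331.143
M(invalid) = 2870/6 = 478.333
Difference = 478.333 − 331.143 = 147.190 ms

147.2 ms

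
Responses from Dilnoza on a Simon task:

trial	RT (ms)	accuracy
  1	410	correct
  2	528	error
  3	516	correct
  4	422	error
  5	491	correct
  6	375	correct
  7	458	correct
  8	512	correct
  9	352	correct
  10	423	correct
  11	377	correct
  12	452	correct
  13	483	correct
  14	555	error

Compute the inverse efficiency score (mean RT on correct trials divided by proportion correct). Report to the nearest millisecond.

561 ms

Correct trials (n=11): 410, 516, 491, 375, 458, 512, 352, 423, 377, 452, 483
Mean correct RT = 4849/11 = 440.8182 ms
Proportion correct = 11/14
IES = 440.8182 / (11/14) = 561.041 ms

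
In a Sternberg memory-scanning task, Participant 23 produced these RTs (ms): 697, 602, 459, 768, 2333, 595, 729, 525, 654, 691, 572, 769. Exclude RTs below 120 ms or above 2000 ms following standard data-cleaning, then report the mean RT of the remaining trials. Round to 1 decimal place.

641.9 ms

Excluded: 2333
Retained (n=11): Σ = 7061
Mean = 7061/11 = 641.9091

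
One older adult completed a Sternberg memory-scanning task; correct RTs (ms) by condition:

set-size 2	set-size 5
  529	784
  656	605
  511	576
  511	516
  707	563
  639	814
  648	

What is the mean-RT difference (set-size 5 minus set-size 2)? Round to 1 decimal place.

42.9 ms

M(set-size 2) = 4201/7 = 600.143
M(set-size 5) = 3858/6 = 643.000
Difference = 643.000 − 600.143 = 42.857 ms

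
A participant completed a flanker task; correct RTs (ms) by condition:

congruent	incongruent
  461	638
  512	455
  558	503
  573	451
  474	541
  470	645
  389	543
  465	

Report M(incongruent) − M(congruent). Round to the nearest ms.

M(congruent) = 3902/8 = 487.750
M(incongruent) = 3776/7 = 539.429
Difference = 539.429 − 487.750 = 51.679 ms

52 ms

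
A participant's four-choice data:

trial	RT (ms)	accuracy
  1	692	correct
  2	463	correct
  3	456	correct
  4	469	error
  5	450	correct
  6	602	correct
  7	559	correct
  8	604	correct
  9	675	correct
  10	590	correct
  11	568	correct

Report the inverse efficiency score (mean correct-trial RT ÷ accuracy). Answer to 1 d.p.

622.5 ms

Correct trials (n=10): 692, 463, 456, 450, 602, 559, 604, 675, 590, 568
Mean correct RT = 5659/10 = 565.9000 ms
Proportion correct = 10/11
IES = 565.9000 / (10/11) = 622.490 ms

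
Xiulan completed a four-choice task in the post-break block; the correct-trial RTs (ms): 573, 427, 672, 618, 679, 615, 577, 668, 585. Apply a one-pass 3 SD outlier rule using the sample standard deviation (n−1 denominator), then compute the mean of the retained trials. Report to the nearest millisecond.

n = 9, ΣRT = 5414, M = 601.556
Σ(x−M)² = 47988.22; s = √(47988.22/8) = 77.450
Cutoffs: 601.556 ± 3·77.450 → [369.2, 833.9]
No RTs fall outside the cutoffs; all 9 retained. Mean = 5414/9 = 601.556

602 ms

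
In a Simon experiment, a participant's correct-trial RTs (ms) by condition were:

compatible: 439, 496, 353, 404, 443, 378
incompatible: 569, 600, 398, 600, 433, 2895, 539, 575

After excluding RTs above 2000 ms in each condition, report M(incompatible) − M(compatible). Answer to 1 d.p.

111.7 ms

incompatible: exclude 2895
M(compatible) = 2513/6 = 418.833
M(incompatible) = 3714/7 = 530.571
Difference = 530.571 − 418.833 = 111.738 ms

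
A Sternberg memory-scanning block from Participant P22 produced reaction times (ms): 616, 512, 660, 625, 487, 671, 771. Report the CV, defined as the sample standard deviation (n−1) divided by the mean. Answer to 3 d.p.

n = 7, Σ = 4342, M = 620.2857
Σ(x−M)² = 56395.429; s = √(56395.429/6) = 96.9497
CV = 96.9497 / 620.2857 = 0.15630

0.156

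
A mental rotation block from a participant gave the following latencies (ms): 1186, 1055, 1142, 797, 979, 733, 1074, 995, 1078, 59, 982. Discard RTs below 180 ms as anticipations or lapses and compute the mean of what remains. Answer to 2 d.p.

Excluded: 59
Retained (n=10): Σ = 10021
Mean = 10021/10 = 1002.1000

1002.10 ms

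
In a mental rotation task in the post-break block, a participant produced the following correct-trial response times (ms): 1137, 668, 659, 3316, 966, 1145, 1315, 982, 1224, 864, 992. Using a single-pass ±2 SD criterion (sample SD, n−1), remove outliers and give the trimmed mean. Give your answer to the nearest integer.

n = 11, ΣRT = 13268, M = 1206.182
Σ(x−M)² = 5331975.64; s = √(5331975.64/10) = 730.204
Cutoffs: 1206.182 ± 2·730.204 → [-254.2, 2666.6]
Outside: 3316 → excluded.
Retained (n=10): Σ = 9952, mean = 9952/10 = 995.200

995 ms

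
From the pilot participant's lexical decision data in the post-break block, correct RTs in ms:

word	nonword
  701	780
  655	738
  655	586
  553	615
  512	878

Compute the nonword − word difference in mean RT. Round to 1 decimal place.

M(word) = 3076/5 = 615.200
M(nonword) = 3597/5 = 719.400
Difference = 719.400 − 615.200 = 104.200 ms

104.2 ms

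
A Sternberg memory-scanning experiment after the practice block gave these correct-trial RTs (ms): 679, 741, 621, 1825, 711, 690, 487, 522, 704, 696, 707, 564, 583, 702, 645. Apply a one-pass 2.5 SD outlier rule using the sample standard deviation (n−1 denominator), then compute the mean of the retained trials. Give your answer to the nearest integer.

n = 15, ΣRT = 10877, M = 725.133
Σ(x−M)² = 1377081.73; s = √(1377081.73/14) = 313.629
Cutoffs: 725.133 ± 2.5·313.629 → [-58.9, 1509.2]
Outside: 1825 → excluded.
Retained (n=14): Σ = 9052, mean = 9052/14 = 646.571

647 ms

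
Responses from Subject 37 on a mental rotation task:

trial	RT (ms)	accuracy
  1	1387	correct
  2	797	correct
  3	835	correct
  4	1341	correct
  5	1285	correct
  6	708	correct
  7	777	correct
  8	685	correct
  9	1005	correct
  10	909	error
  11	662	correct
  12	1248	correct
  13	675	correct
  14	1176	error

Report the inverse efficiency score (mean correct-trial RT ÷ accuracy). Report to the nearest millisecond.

1109 ms

Correct trials (n=12): 1387, 797, 835, 1341, 1285, 708, 777, 685, 1005, 662, 1248, 675
Mean correct RT = 11405/12 = 950.4167 ms
Proportion correct = 12/14
IES = 950.4167 / (12/14) = 1108.819 ms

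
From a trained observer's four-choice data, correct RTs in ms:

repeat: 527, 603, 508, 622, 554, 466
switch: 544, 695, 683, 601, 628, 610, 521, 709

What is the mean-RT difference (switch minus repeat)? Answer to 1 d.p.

77.2 ms

M(repeat) = 3280/6 = 546.667
M(switch) = 4991/8 = 623.875
Difference = 623.875 − 546.667 = 77.208 ms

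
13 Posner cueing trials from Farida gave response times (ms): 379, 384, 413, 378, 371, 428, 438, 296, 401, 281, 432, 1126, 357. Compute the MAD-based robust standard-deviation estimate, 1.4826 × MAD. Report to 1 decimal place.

Sorted: 281, 296, 357, 371, 378, 379, 384, 401, 413, 428, 432, 438, 1126 → median = 384
|x − 384| sorted: 0, 5, 6, 13, 17, 27, 29, 44, 48, 54, 88, 103, 742 → MAD = 29
Robust SD ≈ 1.4826 × 29 = 42.995

43.0 ms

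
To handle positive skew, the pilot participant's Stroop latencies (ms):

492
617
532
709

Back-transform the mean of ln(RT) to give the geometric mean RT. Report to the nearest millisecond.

ln(RT): 6.1985, 6.4249, 6.2766, 6.5639
Mean ln(RT) = 25.4638/4 = 6.36596
Geometric mean = exp(6.36596) = 581.70 ms

582 ms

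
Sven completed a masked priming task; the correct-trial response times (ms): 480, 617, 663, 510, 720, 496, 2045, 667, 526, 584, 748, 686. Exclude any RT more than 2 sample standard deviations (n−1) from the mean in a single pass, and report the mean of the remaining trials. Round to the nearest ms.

609 ms

n = 12, ΣRT = 8742, M = 728.500
Σ(x−M)² = 1981373.00; s = √(1981373.00/11) = 424.411
Cutoffs: 728.500 ± 2·424.411 → [-120.3, 1577.3]
Outside: 2045 → excluded.
Retained (n=11): Σ = 6697, mean = 6697/11 = 608.818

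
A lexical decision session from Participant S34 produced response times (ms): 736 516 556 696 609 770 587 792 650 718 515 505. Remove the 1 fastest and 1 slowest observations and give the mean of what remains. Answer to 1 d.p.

Sorted: 505, 515, 516, 556, 587, 609, 650, 696, 718, 736, 770, 792
Drop lowest 1 (505) and highest 1 (792)
Remaining (n=10): Σ = 6353, mean = 6353/10 = 635.300

635.3 ms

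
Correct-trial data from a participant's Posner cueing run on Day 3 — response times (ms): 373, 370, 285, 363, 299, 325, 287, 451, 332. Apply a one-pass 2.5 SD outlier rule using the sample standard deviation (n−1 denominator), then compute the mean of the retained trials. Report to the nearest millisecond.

n = 9, ΣRT = 3085, M = 342.778
Σ(x−M)² = 22573.56; s = √(22573.56/8) = 53.120
Cutoffs: 342.778 ± 2.5·53.120 → [210.0, 475.6]
No RTs fall outside the cutoffs; all 9 retained. Mean = 3085/9 = 342.778

343 ms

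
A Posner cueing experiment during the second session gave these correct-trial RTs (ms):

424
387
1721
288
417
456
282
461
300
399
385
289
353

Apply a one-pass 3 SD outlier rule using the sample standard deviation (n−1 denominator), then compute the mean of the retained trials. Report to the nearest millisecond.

370 ms

n = 13, ΣRT = 6162, M = 474.000
Σ(x−M)² = 1732968.00; s = √(1732968.00/12) = 380.018
Cutoffs: 474.000 ± 3·380.018 → [-666.1, 1614.1]
Outside: 1721 → excluded.
Retained (n=12): Σ = 4441, mean = 4441/12 = 370.083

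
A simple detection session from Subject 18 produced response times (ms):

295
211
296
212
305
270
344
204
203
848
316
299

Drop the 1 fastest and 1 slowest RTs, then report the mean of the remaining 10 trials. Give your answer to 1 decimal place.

Sorted: 203, 204, 211, 212, 270, 295, 296, 299, 305, 316, 344, 848
Drop lowest 1 (203) and highest 1 (848)
Remaining (n=10): Σ = 2752, mean = 2752/10 = 275.200

275.2 ms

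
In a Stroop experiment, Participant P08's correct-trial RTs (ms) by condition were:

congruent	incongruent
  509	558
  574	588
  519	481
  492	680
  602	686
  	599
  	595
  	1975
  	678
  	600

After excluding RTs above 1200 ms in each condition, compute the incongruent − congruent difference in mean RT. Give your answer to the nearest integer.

68 ms

incongruent: exclude 1975
M(congruent) = 2696/5 = 539.200
M(incongruent) = 5465/9 = 607.222
Difference = 607.222 − 539.200 = 68.022 ms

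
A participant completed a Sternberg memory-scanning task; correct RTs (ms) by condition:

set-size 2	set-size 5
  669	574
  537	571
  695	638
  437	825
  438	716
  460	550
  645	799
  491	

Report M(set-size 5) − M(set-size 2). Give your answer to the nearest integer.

M(set-size 2) = 4372/8 = 546.500
M(set-size 5) = 4673/7 = 667.571
Difference = 667.571 − 546.500 = 121.071 ms

121 ms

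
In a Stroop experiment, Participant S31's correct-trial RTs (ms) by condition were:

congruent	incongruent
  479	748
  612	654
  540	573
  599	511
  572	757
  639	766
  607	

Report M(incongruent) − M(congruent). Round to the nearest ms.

90 ms

M(congruent) = 4048/7 = 578.286
M(incongruent) = 4009/6 = 668.167
Difference = 668.167 − 578.286 = 89.881 ms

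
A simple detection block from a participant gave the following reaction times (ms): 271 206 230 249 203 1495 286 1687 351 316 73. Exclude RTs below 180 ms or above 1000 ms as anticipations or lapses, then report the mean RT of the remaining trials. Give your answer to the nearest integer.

Excluded: 73, 1495, 1687
Retained (n=8): Σ = 2112
Mean = 2112/8 = 264.0000

264 ms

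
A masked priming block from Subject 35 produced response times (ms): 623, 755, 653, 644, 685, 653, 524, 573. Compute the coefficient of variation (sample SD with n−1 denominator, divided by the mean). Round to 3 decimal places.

n = 8, Σ = 5110, M = 638.7500
Σ(x−M)² = 33825.500; s = √(33825.500/7) = 69.5141
CV = 69.5141 / 638.7500 = 0.10883

0.109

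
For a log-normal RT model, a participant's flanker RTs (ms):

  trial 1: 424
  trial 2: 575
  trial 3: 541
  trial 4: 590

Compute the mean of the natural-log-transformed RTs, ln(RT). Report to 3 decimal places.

6.269

ln(RT): 6.0497, 6.3544, 6.2934, 6.3801
Σ ln(RT) = 25.0776
Mean = 25.0776/4 = 6.26941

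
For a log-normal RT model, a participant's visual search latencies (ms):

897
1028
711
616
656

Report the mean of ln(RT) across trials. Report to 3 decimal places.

6.642

ln(RT): 6.7991, 6.9354, 6.5667, 6.4232, 6.4862
Σ ln(RT) = 33.2105
Mean = 33.2105/5 = 6.64210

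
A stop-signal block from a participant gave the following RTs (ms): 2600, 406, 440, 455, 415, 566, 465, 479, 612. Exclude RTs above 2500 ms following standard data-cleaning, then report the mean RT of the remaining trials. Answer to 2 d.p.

479.75 ms

Excluded: 2600
Retained (n=8): Σ = 3838
Mean = 3838/8 = 479.7500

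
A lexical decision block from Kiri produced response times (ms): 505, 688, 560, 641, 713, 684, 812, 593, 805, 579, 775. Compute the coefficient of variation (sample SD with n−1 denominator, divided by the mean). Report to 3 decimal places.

0.154

n = 11, Σ = 7355, M = 668.6364
Σ(x−M)² = 106138.545; s = √(106138.545/10) = 103.0236
CV = 103.0236 / 668.6364 = 0.15408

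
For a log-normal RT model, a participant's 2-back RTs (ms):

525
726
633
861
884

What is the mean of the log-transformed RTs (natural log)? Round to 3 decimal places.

ln(RT): 6.2634, 6.5876, 6.4505, 6.7581, 6.7845
Σ ln(RT) = 32.8440
Mean = 32.8440/5 = 6.56879

6.569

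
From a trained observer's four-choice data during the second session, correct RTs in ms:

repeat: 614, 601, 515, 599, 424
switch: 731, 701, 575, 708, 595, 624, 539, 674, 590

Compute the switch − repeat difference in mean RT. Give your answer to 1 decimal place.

86.8 ms

M(repeat) = 2753/5 = 550.600
M(switch) = 5737/9 = 637.444
Difference = 637.444 − 550.600 = 86.844 ms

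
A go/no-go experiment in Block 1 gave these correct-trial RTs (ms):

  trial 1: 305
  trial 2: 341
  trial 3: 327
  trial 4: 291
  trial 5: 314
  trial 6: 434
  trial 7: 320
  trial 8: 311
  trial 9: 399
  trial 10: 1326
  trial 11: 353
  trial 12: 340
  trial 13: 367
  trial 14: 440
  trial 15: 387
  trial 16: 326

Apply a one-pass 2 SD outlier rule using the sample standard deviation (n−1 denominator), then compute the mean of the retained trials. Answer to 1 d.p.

350.3 ms

n = 16, ΣRT = 6581, M = 411.312
Σ(x−M)² = 922161.44; s = √(922161.44/15) = 247.946
Cutoffs: 411.312 ± 2·247.946 → [-84.6, 907.2]
Outside: 1326 → excluded.
Retained (n=15): Σ = 5255, mean = 5255/15 = 350.333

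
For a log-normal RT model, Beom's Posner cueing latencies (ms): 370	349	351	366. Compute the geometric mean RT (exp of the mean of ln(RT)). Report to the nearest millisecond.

ln(RT): 5.9135, 5.8551, 5.8608, 5.9026
Mean ln(RT) = 23.5320/4 = 5.88300
Geometric mean = exp(5.88300) = 358.88 ms

359 ms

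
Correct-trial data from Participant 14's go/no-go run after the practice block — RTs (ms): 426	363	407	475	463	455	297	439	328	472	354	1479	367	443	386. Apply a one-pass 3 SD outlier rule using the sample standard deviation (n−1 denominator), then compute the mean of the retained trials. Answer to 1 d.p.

n = 15, ΣRT = 7154, M = 476.933
Σ(x−M)² = 1117920.93; s = √(1117920.93/14) = 282.580
Cutoffs: 476.933 ± 3·282.580 → [-370.8, 1324.7]
Outside: 1479 → excluded.
Retained (n=14): Σ = 5675, mean = 5675/14 = 405.357

405.4 ms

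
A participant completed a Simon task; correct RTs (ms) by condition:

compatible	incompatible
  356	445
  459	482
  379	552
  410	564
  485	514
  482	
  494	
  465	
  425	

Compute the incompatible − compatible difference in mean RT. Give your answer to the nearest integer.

72 ms

M(compatible) = 3955/9 = 439.444
M(incompatible) = 2557/5 = 511.400
Difference = 511.400 − 439.444 = 71.956 ms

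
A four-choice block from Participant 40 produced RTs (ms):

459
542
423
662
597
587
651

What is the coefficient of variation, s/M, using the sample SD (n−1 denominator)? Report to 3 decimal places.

0.163

n = 7, Σ = 3921, M = 560.1429
Σ(x−M)² = 50076.857; s = √(50076.857/6) = 91.3572
CV = 91.3572 / 560.1429 = 0.16310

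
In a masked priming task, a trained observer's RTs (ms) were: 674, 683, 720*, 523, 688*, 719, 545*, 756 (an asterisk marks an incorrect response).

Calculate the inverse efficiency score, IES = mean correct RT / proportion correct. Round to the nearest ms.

1074 ms

Correct trials (n=5): 674, 683, 523, 719, 756
Mean correct RT = 3355/5 = 671.0000 ms
Proportion correct = 5/8
IES = 671.0000 / (5/8) = 1073.600 ms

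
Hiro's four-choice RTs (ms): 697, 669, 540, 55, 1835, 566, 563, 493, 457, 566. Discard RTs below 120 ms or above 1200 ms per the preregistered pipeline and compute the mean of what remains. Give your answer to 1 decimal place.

Excluded: 55, 1835
Retained (n=8): Σ = 4551
Mean = 4551/8 = 568.8750

568.9 ms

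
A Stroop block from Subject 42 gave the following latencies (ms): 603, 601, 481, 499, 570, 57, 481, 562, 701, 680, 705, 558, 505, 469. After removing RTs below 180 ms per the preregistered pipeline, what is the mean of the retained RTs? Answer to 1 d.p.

570.4 ms

Excluded: 57
Retained (n=13): Σ = 7415
Mean = 7415/13 = 570.3846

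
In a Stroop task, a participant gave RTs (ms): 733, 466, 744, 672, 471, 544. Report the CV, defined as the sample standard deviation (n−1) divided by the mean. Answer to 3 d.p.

n = 6, Σ = 3630, M = 605.0000
Σ(x−M)² = 81192.000; s = √(81192.000/5) = 127.4300
CV = 127.4300 / 605.0000 = 0.21063

0.211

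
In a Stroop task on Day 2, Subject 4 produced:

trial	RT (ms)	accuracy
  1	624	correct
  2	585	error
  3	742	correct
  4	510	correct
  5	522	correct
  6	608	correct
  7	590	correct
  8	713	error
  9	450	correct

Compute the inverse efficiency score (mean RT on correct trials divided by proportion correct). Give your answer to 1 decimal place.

Correct trials (n=7): 624, 742, 510, 522, 608, 590, 450
Mean correct RT = 4046/7 = 578.0000 ms
Proportion correct = 7/9
IES = 578.0000 / (7/9) = 743.143 ms

743.1 ms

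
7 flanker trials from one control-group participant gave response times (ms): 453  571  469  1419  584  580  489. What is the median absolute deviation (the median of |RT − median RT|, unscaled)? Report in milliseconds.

82 ms

Sorted: 453, 469, 489, 571, 580, 584, 1419 → median = 571
|x − 571|: 118, 0, 102, 848, 13, 9, 82
Sorted deviations: 0, 9, 13, 82, 102, 118, 848 → MAD = 82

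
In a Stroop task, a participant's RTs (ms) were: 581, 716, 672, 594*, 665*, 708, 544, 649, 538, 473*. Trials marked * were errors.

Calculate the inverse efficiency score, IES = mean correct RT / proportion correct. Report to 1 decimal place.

899.6 ms

Correct trials (n=7): 581, 716, 672, 708, 544, 649, 538
Mean correct RT = 4408/7 = 629.7143 ms
Proportion correct = 7/10
IES = 629.7143 / (7/10) = 899.592 ms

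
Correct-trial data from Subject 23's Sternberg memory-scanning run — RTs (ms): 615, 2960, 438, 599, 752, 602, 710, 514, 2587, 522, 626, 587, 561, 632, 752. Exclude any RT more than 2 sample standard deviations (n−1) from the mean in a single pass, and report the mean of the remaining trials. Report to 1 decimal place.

n = 15, ΣRT = 13457, M = 897.133
Σ(x−M)² = 8295097.73; s = √(8295097.73/14) = 769.745
Cutoffs: 897.133 ± 2·769.745 → [-642.4, 2436.6]
Outside: 2587, 2960 → excluded.
Retained (n=13): Σ = 7910, mean = 7910/13 = 608.462

608.5 ms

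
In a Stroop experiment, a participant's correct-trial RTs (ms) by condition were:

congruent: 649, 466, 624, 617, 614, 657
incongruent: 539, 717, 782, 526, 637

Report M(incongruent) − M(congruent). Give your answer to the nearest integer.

36 ms

M(congruent) = 3627/6 = 604.500
M(incongruent) = 3201/5 = 640.200
Difference = 640.200 − 604.500 = 35.700 ms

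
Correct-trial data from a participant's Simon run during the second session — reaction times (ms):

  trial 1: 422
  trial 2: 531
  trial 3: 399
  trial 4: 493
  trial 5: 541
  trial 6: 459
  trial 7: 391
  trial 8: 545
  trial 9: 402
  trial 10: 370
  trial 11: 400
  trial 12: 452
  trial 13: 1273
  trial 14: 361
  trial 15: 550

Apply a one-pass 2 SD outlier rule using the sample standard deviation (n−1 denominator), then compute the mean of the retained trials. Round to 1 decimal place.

451.1 ms

n = 15, ΣRT = 7589, M = 505.933
Σ(x−M)² = 692192.93; s = √(692192.93/14) = 222.356
Cutoffs: 505.933 ± 2·222.356 → [61.2, 950.6]
Outside: 1273 → excluded.
Retained (n=14): Σ = 6316, mean = 6316/14 = 451.143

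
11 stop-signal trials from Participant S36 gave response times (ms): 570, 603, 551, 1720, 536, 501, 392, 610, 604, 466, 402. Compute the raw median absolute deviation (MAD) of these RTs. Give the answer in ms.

Sorted: 392, 402, 466, 501, 536, 551, 570, 603, 604, 610, 1720 → median = 551
|x − 551|: 19, 52, 0, 1169, 15, 50, 159, 59, 53, 85, 149
Sorted deviations: 0, 15, 19, 50, 52, 53, 59, 85, 149, 159, 1169 → MAD = 53

53 ms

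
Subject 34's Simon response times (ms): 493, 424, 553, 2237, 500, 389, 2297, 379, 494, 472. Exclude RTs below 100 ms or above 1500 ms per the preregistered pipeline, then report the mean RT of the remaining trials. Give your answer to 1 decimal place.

463.0 ms

Excluded: 2237, 2297
Retained (n=8): Σ = 3704
Mean = 3704/8 = 463.0000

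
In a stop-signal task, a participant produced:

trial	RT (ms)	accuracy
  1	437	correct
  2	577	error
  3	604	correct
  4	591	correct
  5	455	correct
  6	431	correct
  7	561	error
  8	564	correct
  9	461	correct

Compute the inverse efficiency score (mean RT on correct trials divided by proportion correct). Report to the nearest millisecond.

Correct trials (n=7): 437, 604, 591, 455, 431, 564, 461
Mean correct RT = 3543/7 = 506.1429 ms
Proportion correct = 7/9
IES = 506.1429 / (7/9) = 650.755 ms

651 ms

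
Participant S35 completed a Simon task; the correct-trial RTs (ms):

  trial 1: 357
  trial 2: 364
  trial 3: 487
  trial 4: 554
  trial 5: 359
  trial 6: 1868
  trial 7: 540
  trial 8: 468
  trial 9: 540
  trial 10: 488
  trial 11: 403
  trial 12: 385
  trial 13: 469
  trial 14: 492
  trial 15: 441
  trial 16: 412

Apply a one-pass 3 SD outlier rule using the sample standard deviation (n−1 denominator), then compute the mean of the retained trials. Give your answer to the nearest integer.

451 ms

n = 16, ΣRT = 8627, M = 539.188
Σ(x−M)² = 1948016.44; s = √(1948016.44/15) = 360.372
Cutoffs: 539.188 ± 3·360.372 → [-541.9, 1620.3]
Outside: 1868 → excluded.
Retained (n=15): Σ = 6759, mean = 6759/15 = 450.600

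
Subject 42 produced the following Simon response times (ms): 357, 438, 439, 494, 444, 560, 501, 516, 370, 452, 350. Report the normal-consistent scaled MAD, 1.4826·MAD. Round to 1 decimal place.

84.5 ms

Sorted: 350, 357, 370, 438, 439, 444, 452, 494, 501, 516, 560 → median = 444
|x − 444| sorted: 0, 5, 6, 8, 50, 57, 72, 74, 87, 94, 116 → MAD = 57
Robust SD ≈ 1.4826 × 57 = 84.508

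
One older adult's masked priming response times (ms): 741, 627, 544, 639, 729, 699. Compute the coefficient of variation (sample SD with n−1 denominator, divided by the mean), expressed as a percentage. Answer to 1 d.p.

n = 6, Σ = 3979, M = 663.1667
Σ(x−M)² = 27768.833; s = √(27768.833/5) = 74.5236
CV = 74.5236 / 663.1667 = 0.11238 = 11.238%

11.2%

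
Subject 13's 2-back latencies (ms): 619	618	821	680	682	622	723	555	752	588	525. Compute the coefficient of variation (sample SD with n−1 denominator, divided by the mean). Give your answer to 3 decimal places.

n = 11, Σ = 7185, M = 653.1818
Σ(x−M)² = 78049.636; s = √(78049.636/10) = 88.3457
CV = 88.3457 / 653.1818 = 0.13525

0.135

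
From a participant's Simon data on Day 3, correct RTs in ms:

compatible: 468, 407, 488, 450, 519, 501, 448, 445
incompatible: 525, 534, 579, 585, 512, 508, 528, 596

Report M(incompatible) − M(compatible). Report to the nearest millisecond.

80 ms

M(compatible) = 3726/8 = 465.750
M(incompatible) = 4367/8 = 545.875
Difference = 545.875 − 465.750 = 80.125 ms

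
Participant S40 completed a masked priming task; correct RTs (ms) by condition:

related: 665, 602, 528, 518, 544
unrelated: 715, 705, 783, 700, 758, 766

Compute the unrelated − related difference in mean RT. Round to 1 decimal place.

M(related) = 2857/5 = 571.400
M(unrelated) = 4427/6 = 737.833
Difference = 737.833 − 571.400 = 166.433 ms

166.4 ms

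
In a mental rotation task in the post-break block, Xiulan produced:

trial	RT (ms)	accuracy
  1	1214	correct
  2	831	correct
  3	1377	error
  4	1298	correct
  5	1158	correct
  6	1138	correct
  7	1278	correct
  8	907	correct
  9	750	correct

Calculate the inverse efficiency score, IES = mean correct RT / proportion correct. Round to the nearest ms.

Correct trials (n=8): 1214, 831, 1298, 1158, 1138, 1278, 907, 750
Mean correct RT = 8574/8 = 1071.7500 ms
Proportion correct = 8/9
IES = 1071.7500 / (8/9) = 1205.719 ms

1206 ms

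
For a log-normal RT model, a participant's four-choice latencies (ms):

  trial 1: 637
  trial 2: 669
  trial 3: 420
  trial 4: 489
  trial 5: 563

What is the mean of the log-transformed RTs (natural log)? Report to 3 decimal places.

ln(RT): 6.4568, 6.5058, 6.0403, 6.1924, 6.3333
Σ ln(RT) = 31.5285
Mean = 31.5285/5 = 6.30569

6.306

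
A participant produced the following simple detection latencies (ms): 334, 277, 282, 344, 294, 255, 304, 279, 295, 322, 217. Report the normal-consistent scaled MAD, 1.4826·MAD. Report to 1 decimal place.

Sorted: 217, 255, 277, 279, 282, 294, 295, 304, 322, 334, 344 → median = 294
|x − 294| sorted: 0, 1, 10, 12, 15, 17, 28, 39, 40, 50, 77 → MAD = 17
Robust SD ≈ 1.4826 × 17 = 25.204

25.2 ms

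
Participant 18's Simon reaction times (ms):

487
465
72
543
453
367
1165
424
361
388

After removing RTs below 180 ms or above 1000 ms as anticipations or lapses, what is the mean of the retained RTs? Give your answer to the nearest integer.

Excluded: 72, 1165
Retained (n=8): Σ = 3488
Mean = 3488/8 = 436.0000

436 ms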